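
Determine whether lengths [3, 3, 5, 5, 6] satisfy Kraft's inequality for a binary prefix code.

Kraft inequality: Σ 2^(-l_i) ≤ 1 for prefix-free code
Calculating: 2^(-3) + 2^(-3) + 2^(-5) + 2^(-5) + 2^(-6)
= 0.125 + 0.125 + 0.03125 + 0.03125 + 0.015625
= 0.3281
Since 0.3281 ≤ 1, prefix-free code exists


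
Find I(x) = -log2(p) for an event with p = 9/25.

Information content I(x) = -log₂(p(x))
I = -log₂(9/25) = -log₂(0.3600)
I = 1.4739 bits


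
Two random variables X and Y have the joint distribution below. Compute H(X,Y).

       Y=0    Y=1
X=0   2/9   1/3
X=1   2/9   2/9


H(X,Y) = -Σ p(x,y) log₂ p(x,y)
  p(0,0)=2/9: -0.2222 × log₂(0.2222) = 0.4822
  p(0,1)=1/3: -0.3333 × log₂(0.3333) = 0.5283
  p(1,0)=2/9: -0.2222 × log₂(0.2222) = 0.4822
  p(1,1)=2/9: -0.2222 × log₂(0.2222) = 0.4822
H(X,Y) = 1.9749 bits


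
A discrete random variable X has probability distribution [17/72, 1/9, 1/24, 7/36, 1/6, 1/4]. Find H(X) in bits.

H(X) = -Σ p(x) log₂ p(x)
  -17/72 × log₂(17/72) = 0.4917
  -1/9 × log₂(1/9) = 0.3522
  -1/24 × log₂(1/24) = 0.1910
  -7/36 × log₂(7/36) = 0.4594
  -1/6 × log₂(1/6) = 0.4308
  -1/4 × log₂(1/4) = 0.5000
H(X) = 2.4252 bits


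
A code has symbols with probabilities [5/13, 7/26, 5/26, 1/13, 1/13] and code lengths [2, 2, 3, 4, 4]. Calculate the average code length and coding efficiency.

Average length L = Σ p_i × l_i = 2.5000 bits
Entropy H = 2.0666 bits
Efficiency η = H/L × 100% = 82.66%


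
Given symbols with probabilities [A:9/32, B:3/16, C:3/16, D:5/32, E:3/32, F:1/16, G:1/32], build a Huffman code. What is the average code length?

Huffman tree construction:
Combine smallest probabilities repeatedly
Resulting codes:
  A: 10 (length 2)
  B: 111 (length 3)
  C: 00 (length 2)
  D: 110 (length 3)
  E: 010 (length 3)
  F: 0111 (length 4)
  G: 0110 (length 4)
Average length = Σ p(s) × length(s) = 2.6250 bits


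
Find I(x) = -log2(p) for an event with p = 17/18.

Information content I(x) = -log₂(p(x))
I = -log₂(17/18) = -log₂(0.9444)
I = 0.0825 bits


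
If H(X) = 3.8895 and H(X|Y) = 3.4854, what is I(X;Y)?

I(X;Y) = H(X) - H(X|Y)
I(X;Y) = 3.8895 - 3.4854 = 0.4041 bits


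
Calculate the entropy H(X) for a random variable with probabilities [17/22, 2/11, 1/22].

H(X) = -Σ p(x) log₂ p(x)
  -17/22 × log₂(17/22) = 0.2874
  -2/11 × log₂(2/11) = 0.4472
  -1/22 × log₂(1/22) = 0.2027
H(X) = 0.9373 bits


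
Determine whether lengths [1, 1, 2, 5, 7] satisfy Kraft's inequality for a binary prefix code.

Kraft inequality: Σ 2^(-l_i) ≤ 1 for prefix-free code
Calculating: 2^(-1) + 2^(-1) + 2^(-2) + 2^(-5) + 2^(-7)
= 0.5 + 0.5 + 0.25 + 0.03125 + 0.0078125
= 1.2891
Since 1.2891 > 1, prefix-free code does not exist


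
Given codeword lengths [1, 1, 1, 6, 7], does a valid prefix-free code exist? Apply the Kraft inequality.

Kraft inequality: Σ 2^(-l_i) ≤ 1 for prefix-free code
Calculating: 2^(-1) + 2^(-1) + 2^(-1) + 2^(-6) + 2^(-7)
= 0.5 + 0.5 + 0.5 + 0.015625 + 0.0078125
= 1.5234
Since 1.5234 > 1, prefix-free code does not exist


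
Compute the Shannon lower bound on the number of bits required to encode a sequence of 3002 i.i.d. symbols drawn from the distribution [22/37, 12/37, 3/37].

Entropy H = 1.2667 bits/symbol
Minimum bits = H × n = 1.2667 × 3002
= 3802.63 bits


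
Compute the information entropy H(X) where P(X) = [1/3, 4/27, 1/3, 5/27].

H(X) = -Σ p(x) log₂ p(x)
  -1/3 × log₂(1/3) = 0.5283
  -4/27 × log₂(4/27) = 0.4081
  -1/3 × log₂(1/3) = 0.5283
  -5/27 × log₂(5/27) = 0.4505
H(X) = 1.9153 bits


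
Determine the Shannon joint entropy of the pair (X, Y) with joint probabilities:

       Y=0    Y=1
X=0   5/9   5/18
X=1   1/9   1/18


H(X,Y) = -Σ p(x,y) log₂ p(x,y)
  p(0,0)=5/9: -0.5556 × log₂(0.5556) = 0.4711
  p(0,1)=5/18: -0.2778 × log₂(0.2778) = 0.5133
  p(1,0)=1/9: -0.1111 × log₂(0.1111) = 0.3522
  p(1,1)=1/18: -0.0556 × log₂(0.0556) = 0.2317
H(X,Y) = 1.5683 bits


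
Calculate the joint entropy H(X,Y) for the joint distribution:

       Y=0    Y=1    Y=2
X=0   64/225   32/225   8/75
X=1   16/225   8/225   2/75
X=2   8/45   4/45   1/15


H(X,Y) = -Σ p(x,y) log₂ p(x,y)
  p(0,0)=64/225: -0.2844 × log₂(0.2844) = 0.5159
  p(0,1)=32/225: -0.1422 × log₂(0.1422) = 0.4002
  p(0,2)=8/75: -0.1067 × log₂(0.1067) = 0.3444
  p(1,0)=16/225: -0.0711 × log₂(0.0711) = 0.2712
  p(1,1)=8/225: -0.0356 × log₂(0.0356) = 0.1712
  p(1,2)=2/75: -0.0267 × log₂(0.0267) = 0.1394
  p(2,0)=8/45: -0.1778 × log₂(0.1778) = 0.4430
  p(2,1)=4/45: -0.0889 × log₂(0.0889) = 0.3104
  p(2,2)=1/15: -0.0667 × log₂(0.0667) = 0.2605
H(X,Y) = 2.8561 bits


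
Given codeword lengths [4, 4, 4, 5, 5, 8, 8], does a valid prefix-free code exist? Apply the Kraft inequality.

Kraft inequality: Σ 2^(-l_i) ≤ 1 for prefix-free code
Calculating: 2^(-4) + 2^(-4) + 2^(-4) + 2^(-5) + 2^(-5) + 2^(-8) + 2^(-8)
= 0.0625 + 0.0625 + 0.0625 + 0.03125 + 0.03125 + 0.00390625 + 0.00390625
= 0.2578
Since 0.2578 ≤ 1, prefix-free code exists


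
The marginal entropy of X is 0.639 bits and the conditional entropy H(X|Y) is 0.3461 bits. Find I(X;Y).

I(X;Y) = H(X) - H(X|Y)
I(X;Y) = 0.639 - 0.3461 = 0.2929 bits


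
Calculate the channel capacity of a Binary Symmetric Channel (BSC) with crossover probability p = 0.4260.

For BSC with error probability p:
C = 1 - H(p) where H(p) is binary entropy
H(0.4260) = -0.4260 × log₂(0.4260) - 0.5740 × log₂(0.5740)
H(p) = 0.9841
C = 1 - 0.9841 = 0.0159 bits/use


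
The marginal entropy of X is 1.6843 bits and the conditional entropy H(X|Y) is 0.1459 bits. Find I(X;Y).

I(X;Y) = H(X) - H(X|Y)
I(X;Y) = 1.6843 - 0.1459 = 1.5384 bits


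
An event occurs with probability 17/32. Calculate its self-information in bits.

Information content I(x) = -log₂(p(x))
I = -log₂(17/32) = -log₂(0.5312)
I = 0.9125 bits


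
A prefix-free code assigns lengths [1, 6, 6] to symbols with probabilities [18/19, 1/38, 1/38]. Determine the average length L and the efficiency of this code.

Average length L = Σ p_i × l_i = 1.2632 bits
Entropy H = 0.3501 bits
Efficiency η = H/L × 100% = 27.72%


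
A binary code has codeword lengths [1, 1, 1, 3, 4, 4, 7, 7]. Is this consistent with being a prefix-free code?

Kraft inequality: Σ 2^(-l_i) ≤ 1 for prefix-free code
Calculating: 2^(-1) + 2^(-1) + 2^(-1) + 2^(-3) + 2^(-4) + 2^(-4) + 2^(-7) + 2^(-7)
= 0.5 + 0.5 + 0.5 + 0.125 + 0.0625 + 0.0625 + 0.0078125 + 0.0078125
= 1.7656
Since 1.7656 > 1, prefix-free code does not exist


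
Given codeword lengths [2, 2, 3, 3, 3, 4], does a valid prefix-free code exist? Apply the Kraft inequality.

Kraft inequality: Σ 2^(-l_i) ≤ 1 for prefix-free code
Calculating: 2^(-2) + 2^(-2) + 2^(-3) + 2^(-3) + 2^(-3) + 2^(-4)
= 0.25 + 0.25 + 0.125 + 0.125 + 0.125 + 0.0625
= 0.9375
Since 0.9375 ≤ 1, prefix-free code exists


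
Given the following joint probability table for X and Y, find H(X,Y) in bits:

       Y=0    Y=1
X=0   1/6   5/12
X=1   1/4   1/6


H(X,Y) = -Σ p(x,y) log₂ p(x,y)
  p(0,0)=1/6: -0.1667 × log₂(0.1667) = 0.4308
  p(0,1)=5/12: -0.4167 × log₂(0.4167) = 0.5263
  p(1,0)=1/4: -0.2500 × log₂(0.2500) = 0.5000
  p(1,1)=1/6: -0.1667 × log₂(0.1667) = 0.4308
H(X,Y) = 1.8879 bits


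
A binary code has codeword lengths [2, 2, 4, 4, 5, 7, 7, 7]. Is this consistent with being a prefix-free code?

Kraft inequality: Σ 2^(-l_i) ≤ 1 for prefix-free code
Calculating: 2^(-2) + 2^(-2) + 2^(-4) + 2^(-4) + 2^(-5) + 2^(-7) + 2^(-7) + 2^(-7)
= 0.25 + 0.25 + 0.0625 + 0.0625 + 0.03125 + 0.0078125 + 0.0078125 + 0.0078125
= 0.6797
Since 0.6797 ≤ 1, prefix-free code exists


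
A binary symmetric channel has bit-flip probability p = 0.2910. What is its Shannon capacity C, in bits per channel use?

For BSC with error probability p:
C = 1 - H(p) where H(p) is binary entropy
H(0.2910) = -0.2910 × log₂(0.2910) - 0.7090 × log₂(0.7090)
H(p) = 0.8700
C = 1 - 0.8700 = 0.1300 bits/use


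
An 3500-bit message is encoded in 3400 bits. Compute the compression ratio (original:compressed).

Compression ratio = Original / Compressed
= 3500 / 3400 = 1.03:1


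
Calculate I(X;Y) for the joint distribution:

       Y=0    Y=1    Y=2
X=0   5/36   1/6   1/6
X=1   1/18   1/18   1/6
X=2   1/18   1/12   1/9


H(X) = 1.5245, H(Y) = 1.5426, H(X,Y) = 3.0340
I(X;Y) = H(X) + H(Y) - H(X,Y) = 0.0331 bits


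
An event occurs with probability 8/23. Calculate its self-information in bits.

Information content I(x) = -log₂(p(x))
I = -log₂(8/23) = -log₂(0.3478)
I = 1.5236 bits


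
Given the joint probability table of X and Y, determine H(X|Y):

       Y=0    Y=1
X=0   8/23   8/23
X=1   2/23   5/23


H(X|Y) = Σ_y p(y) H(X|Y=y)
  p(Y=0) = 10/23, H(X|Y=0) = 0.7219
  p(Y=1) = 13/23, H(X|Y=1) = 0.9612
H(X|Y) = 0.4348×0.7219 + 0.5652×0.9612 = 0.8572 bits


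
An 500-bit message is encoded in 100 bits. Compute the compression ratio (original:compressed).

Compression ratio = Original / Compressed
= 500 / 100 = 5.00:1


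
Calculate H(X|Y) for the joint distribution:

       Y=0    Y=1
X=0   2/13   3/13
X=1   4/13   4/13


H(X|Y) = Σ_y p(y) H(X|Y=y)
  p(Y=0) = 6/13, H(X|Y=0) = 0.9183
  p(Y=1) = 7/13, H(X|Y=1) = 0.9852
H(X|Y) = 0.4615×0.9183 + 0.5385×0.9852 = 0.9543 bits


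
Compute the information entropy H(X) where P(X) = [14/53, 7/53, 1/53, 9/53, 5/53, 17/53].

H(X) = -Σ p(x) log₂ p(x)
  -14/53 × log₂(14/53) = 0.5073
  -7/53 × log₂(7/53) = 0.3857
  -1/53 × log₂(1/53) = 0.1081
  -9/53 × log₂(9/53) = 0.4344
  -5/53 × log₂(5/53) = 0.3213
  -17/53 × log₂(17/53) = 0.5262
H(X) = 2.2830 bits


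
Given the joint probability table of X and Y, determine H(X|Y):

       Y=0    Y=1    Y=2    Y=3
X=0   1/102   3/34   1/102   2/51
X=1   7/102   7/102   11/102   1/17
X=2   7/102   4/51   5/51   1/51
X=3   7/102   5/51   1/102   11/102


H(X|Y) = Σ_y p(y) H(X|Y=y)
  p(Y=0) = 11/51, H(X|Y=0) = 1.7797
  p(Y=1) = 1/3, H(X|Y=1) = 1.9875
  p(Y=2) = 23/102, H(X|Y=2) = 1.4247
  p(Y=3) = 23/102, H(X|Y=3) = 1.7599
H(X|Y) = 0.2157×1.7797 + 0.3333×1.9875 + 0.2255×1.4247 + 0.2255×1.7599 = 1.7645 bits


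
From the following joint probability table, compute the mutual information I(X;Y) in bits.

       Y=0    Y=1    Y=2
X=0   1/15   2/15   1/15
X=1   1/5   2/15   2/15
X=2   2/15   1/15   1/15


H(X) = 1.5301, H(Y) = 1.5656, H(X,Y) = 3.0566
I(X;Y) = H(X) + H(Y) - H(X,Y) = 0.0392 bits


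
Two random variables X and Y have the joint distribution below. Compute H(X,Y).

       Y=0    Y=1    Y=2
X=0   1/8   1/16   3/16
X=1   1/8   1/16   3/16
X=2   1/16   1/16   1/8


H(X,Y) = -Σ p(x,y) log₂ p(x,y)
  p(0,0)=1/8: -0.1250 × log₂(0.1250) = 0.3750
  p(0,1)=1/16: -0.0625 × log₂(0.0625) = 0.2500
  p(0,2)=3/16: -0.1875 × log₂(0.1875) = 0.4528
  p(1,0)=1/8: -0.1250 × log₂(0.1250) = 0.3750
  p(1,1)=1/16: -0.0625 × log₂(0.0625) = 0.2500
  p(1,2)=3/16: -0.1875 × log₂(0.1875) = 0.4528
  p(2,0)=1/16: -0.0625 × log₂(0.0625) = 0.2500
  p(2,1)=1/16: -0.0625 × log₂(0.0625) = 0.2500
  p(2,2)=1/8: -0.1250 × log₂(0.1250) = 0.3750
H(X,Y) = 3.0306 bits


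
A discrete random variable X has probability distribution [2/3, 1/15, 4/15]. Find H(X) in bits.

H(X) = -Σ p(x) log₂ p(x)
  -2/3 × log₂(2/3) = 0.3900
  -1/15 × log₂(1/15) = 0.2605
  -4/15 × log₂(4/15) = 0.5085
H(X) = 1.1589 bits


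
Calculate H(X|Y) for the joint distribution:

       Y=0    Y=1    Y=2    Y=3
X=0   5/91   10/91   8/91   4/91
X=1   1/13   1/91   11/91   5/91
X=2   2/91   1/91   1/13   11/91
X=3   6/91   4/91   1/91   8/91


H(X|Y) = Σ_y p(y) H(X|Y=y)
  p(Y=0) = 20/91, H(X|Y=0) = 1.8834
  p(Y=1) = 16/91, H(X|Y=1) = 1.4238
  p(Y=2) = 27/91, H(X|Y=2) = 1.7288
  p(Y=3) = 4/13, H(X|Y=3) = 1.8908
H(X|Y) = 0.2198×1.8834 + 0.1758×1.4238 + 0.2967×1.7288 + 0.3077×1.8908 = 1.7590 bits


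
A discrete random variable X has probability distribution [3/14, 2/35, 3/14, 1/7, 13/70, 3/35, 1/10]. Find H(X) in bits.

H(X) = -Σ p(x) log₂ p(x)
  -3/14 × log₂(3/14) = 0.4762
  -2/35 × log₂(2/35) = 0.2360
  -3/14 × log₂(3/14) = 0.4762
  -1/7 × log₂(1/7) = 0.4011
  -13/70 × log₂(13/70) = 0.4511
  -3/35 × log₂(3/35) = 0.3038
  -1/10 × log₂(1/10) = 0.3322
H(X) = 2.6765 bits


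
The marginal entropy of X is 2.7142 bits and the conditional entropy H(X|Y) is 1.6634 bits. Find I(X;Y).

I(X;Y) = H(X) - H(X|Y)
I(X;Y) = 2.7142 - 1.6634 = 1.0508 bits


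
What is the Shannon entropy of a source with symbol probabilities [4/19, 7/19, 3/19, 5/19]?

H(X) = -Σ p(x) log₂ p(x)
  -4/19 × log₂(4/19) = 0.4732
  -7/19 × log₂(7/19) = 0.5307
  -3/19 × log₂(3/19) = 0.4205
  -5/19 × log₂(5/19) = 0.5068
H(X) = 1.9313 bits


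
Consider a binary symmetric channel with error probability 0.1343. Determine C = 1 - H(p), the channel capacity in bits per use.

For BSC with error probability p:
C = 1 - H(p) where H(p) is binary entropy
H(0.1343) = -0.1343 × log₂(0.1343) - 0.8657 × log₂(0.8657)
H(p) = 0.5691
C = 1 - 0.5691 = 0.4309 bits/use


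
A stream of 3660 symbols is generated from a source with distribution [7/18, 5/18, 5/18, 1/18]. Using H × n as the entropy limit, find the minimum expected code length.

Entropy H = 1.7882 bits/symbol
Minimum bits = H × n = 1.7882 × 3660
= 6544.87 bits


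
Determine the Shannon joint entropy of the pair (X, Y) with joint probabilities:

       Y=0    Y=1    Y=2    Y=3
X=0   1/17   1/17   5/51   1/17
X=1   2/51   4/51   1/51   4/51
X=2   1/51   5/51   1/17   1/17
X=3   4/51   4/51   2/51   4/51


H(X,Y) = -Σ p(x,y) log₂ p(x,y)
  p(0,0)=1/17: -0.0588 × log₂(0.0588) = 0.2404
  p(0,1)=1/17: -0.0588 × log₂(0.0588) = 0.2404
  p(0,2)=5/51: -0.0980 × log₂(0.0980) = 0.3285
  p(0,3)=1/17: -0.0588 × log₂(0.0588) = 0.2404
  p(1,0)=2/51: -0.0392 × log₂(0.0392) = 0.1832
  p(1,1)=4/51: -0.0784 × log₂(0.0784) = 0.2880
  p(1,2)=1/51: -0.0196 × log₂(0.0196) = 0.1112
  p(1,3)=4/51: -0.0784 × log₂(0.0784) = 0.2880
  p(2,0)=1/51: -0.0196 × log₂(0.0196) = 0.1112
  p(2,1)=5/51: -0.0980 × log₂(0.0980) = 0.3285
  p(2,2)=1/17: -0.0588 × log₂(0.0588) = 0.2404
  p(2,3)=1/17: -0.0588 × log₂(0.0588) = 0.2404
  p(3,0)=4/51: -0.0784 × log₂(0.0784) = 0.2880
  p(3,1)=4/51: -0.0784 × log₂(0.0784) = 0.2880
  p(3,2)=2/51: -0.0392 × log₂(0.0392) = 0.1832
  p(3,3)=4/51: -0.0784 × log₂(0.0784) = 0.2880
H(X,Y) = 3.8882 bits


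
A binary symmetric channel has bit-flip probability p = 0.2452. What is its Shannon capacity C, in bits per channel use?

For BSC with error probability p:
C = 1 - H(p) where H(p) is binary entropy
H(0.2452) = -0.2452 × log₂(0.2452) - 0.7548 × log₂(0.7548)
H(p) = 0.8036
C = 1 - 0.8036 = 0.1964 bits/use


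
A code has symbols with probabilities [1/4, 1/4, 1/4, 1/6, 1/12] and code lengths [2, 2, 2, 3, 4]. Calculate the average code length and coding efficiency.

Average length L = Σ p_i × l_i = 2.3333 bits
Entropy H = 2.2296 bits
Efficiency η = H/L × 100% = 95.55%


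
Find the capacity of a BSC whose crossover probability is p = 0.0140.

For BSC with error probability p:
C = 1 - H(p) where H(p) is binary entropy
H(0.0140) = -0.0140 × log₂(0.0140) - 0.9860 × log₂(0.9860)
H(p) = 0.1063
C = 1 - 0.1063 = 0.8937 bits/use


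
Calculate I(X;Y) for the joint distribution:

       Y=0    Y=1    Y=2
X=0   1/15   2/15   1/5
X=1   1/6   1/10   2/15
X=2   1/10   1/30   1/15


H(X) = 1.5219, H(Y) = 1.5656, H(X,Y) = 3.0193
I(X;Y) = H(X) + H(Y) - H(X,Y) = 0.0683 bits


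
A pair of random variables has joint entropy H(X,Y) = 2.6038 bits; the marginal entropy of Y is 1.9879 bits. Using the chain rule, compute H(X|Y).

Chain rule: H(X,Y) = H(X|Y) + H(Y)
H(X|Y) = H(X,Y) - H(Y) = 2.6038 - 1.9879 = 0.6159 bits


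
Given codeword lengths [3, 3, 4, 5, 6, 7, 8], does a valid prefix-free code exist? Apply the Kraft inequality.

Kraft inequality: Σ 2^(-l_i) ≤ 1 for prefix-free code
Calculating: 2^(-3) + 2^(-3) + 2^(-4) + 2^(-5) + 2^(-6) + 2^(-7) + 2^(-8)
= 0.125 + 0.125 + 0.0625 + 0.03125 + 0.015625 + 0.0078125 + 0.00390625
= 0.3711
Since 0.3711 ≤ 1, prefix-free code exists


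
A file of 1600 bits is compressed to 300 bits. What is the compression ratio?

Compression ratio = Original / Compressed
= 1600 / 300 = 5.33:1


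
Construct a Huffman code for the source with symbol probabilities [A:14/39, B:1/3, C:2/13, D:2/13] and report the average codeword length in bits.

Huffman tree construction:
Combine smallest probabilities repeatedly
Resulting codes:
  A: 0 (length 1)
  B: 11 (length 2)
  C: 100 (length 3)
  D: 101 (length 3)
Average length = Σ p(s) × length(s) = 1.9487 bits


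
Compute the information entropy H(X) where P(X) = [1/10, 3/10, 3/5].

H(X) = -Σ p(x) log₂ p(x)
  -1/10 × log₂(1/10) = 0.3322
  -3/10 × log₂(3/10) = 0.5211
  -3/5 × log₂(3/5) = 0.4422
H(X) = 1.2955 bits


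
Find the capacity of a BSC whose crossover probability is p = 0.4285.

For BSC with error probability p:
C = 1 - H(p) where H(p) is binary entropy
H(0.4285) = -0.4285 × log₂(0.4285) - 0.5715 × log₂(0.5715)
H(p) = 0.9852
C = 1 - 0.9852 = 0.0148 bits/use


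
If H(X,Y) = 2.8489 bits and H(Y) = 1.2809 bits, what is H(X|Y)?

Chain rule: H(X,Y) = H(X|Y) + H(Y)
H(X|Y) = H(X,Y) - H(Y) = 2.8489 - 1.2809 = 1.568 bits


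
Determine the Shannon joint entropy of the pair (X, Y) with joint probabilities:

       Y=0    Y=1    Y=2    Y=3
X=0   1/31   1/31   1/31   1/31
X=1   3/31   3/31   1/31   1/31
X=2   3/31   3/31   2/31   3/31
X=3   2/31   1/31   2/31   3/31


H(X,Y) = -Σ p(x,y) log₂ p(x,y)
  p(0,0)=1/31: -0.0323 × log₂(0.0323) = 0.1598
  p(0,1)=1/31: -0.0323 × log₂(0.0323) = 0.1598
  p(0,2)=1/31: -0.0323 × log₂(0.0323) = 0.1598
  p(0,3)=1/31: -0.0323 × log₂(0.0323) = 0.1598
  p(1,0)=3/31: -0.0968 × log₂(0.0968) = 0.3261
  p(1,1)=3/31: -0.0968 × log₂(0.0968) = 0.3261
  p(1,2)=1/31: -0.0323 × log₂(0.0323) = 0.1598
  p(1,3)=1/31: -0.0323 × log₂(0.0323) = 0.1598
  p(2,0)=3/31: -0.0968 × log₂(0.0968) = 0.3261
  p(2,1)=3/31: -0.0968 × log₂(0.0968) = 0.3261
  p(2,2)=2/31: -0.0645 × log₂(0.0645) = 0.2551
  p(2,3)=3/31: -0.0968 × log₂(0.0968) = 0.3261
  p(3,0)=2/31: -0.0645 × log₂(0.0645) = 0.2551
  p(3,1)=1/31: -0.0323 × log₂(0.0323) = 0.1598
  p(3,2)=2/31: -0.0645 × log₂(0.0645) = 0.2551
  p(3,3)=3/31: -0.0968 × log₂(0.0968) = 0.3261
H(X,Y) = 3.8403 bits


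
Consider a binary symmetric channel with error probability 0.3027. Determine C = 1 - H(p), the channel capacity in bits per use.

For BSC with error probability p:
C = 1 - H(p) where H(p) is binary entropy
H(0.3027) = -0.3027 × log₂(0.3027) - 0.6973 × log₂(0.6973)
H(p) = 0.8846
C = 1 - 0.8846 = 0.1154 bits/use


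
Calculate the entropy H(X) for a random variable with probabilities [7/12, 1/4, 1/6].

H(X) = -Σ p(x) log₂ p(x)
  -7/12 × log₂(7/12) = 0.4536
  -1/4 × log₂(1/4) = 0.5000
  -1/6 × log₂(1/6) = 0.4308
H(X) = 1.3844 bits


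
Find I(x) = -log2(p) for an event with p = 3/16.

Information content I(x) = -log₂(p(x))
I = -log₂(3/16) = -log₂(0.1875)
I = 2.4150 bits


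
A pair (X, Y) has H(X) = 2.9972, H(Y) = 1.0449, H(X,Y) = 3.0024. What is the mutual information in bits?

I(X;Y) = H(X) + H(Y) - H(X,Y)
I(X;Y) = 2.9972 + 1.0449 - 3.0024 = 1.0397 bits


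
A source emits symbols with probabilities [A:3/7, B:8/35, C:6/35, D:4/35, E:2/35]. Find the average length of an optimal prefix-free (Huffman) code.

Huffman tree construction:
Combine smallest probabilities repeatedly
Resulting codes:
  A: 0 (length 1)
  B: 10 (length 2)
  C: 110 (length 3)
  D: 1111 (length 4)
  E: 1110 (length 4)
Average length = Σ p(s) × length(s) = 2.0857 bits


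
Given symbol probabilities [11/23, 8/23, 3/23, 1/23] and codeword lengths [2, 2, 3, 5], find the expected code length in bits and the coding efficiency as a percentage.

Average length L = Σ p_i × l_i = 2.2609 bits
Entropy H = 1.6188 bits
Efficiency η = H/L × 100% = 71.60%


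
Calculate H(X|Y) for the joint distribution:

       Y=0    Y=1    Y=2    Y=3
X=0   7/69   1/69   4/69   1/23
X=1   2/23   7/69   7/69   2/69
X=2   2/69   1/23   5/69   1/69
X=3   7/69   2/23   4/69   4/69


H(X|Y) = Σ_y p(y) H(X|Y=y)
  p(Y=0) = 22/69, H(X|Y=0) = 1.8770
  p(Y=1) = 17/69, H(X|Y=1) = 1.7395
  p(Y=2) = 20/69, H(X|Y=2) = 1.9589
  p(Y=3) = 10/69, H(X|Y=3) = 1.8464
H(X|Y) = 0.3188×1.8770 + 0.2464×1.7395 + 0.2899×1.9589 + 0.1449×1.8464 = 1.8624 bits


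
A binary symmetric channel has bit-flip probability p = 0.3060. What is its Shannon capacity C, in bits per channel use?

For BSC with error probability p:
C = 1 - H(p) where H(p) is binary entropy
H(0.3060) = -0.3060 × log₂(0.3060) - 0.6940 × log₂(0.6940)
H(p) = 0.8885
C = 1 - 0.8885 = 0.1115 bits/use


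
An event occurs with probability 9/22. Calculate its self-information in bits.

Information content I(x) = -log₂(p(x))
I = -log₂(9/22) = -log₂(0.4091)
I = 1.2895 bits


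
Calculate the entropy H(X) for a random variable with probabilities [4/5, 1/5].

H(X) = -Σ p(x) log₂ p(x)
  -4/5 × log₂(4/5) = 0.2575
  -1/5 × log₂(1/5) = 0.4644
H(X) = 0.7219 bits


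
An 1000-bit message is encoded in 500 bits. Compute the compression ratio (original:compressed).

Compression ratio = Original / Compressed
= 1000 / 500 = 2.00:1


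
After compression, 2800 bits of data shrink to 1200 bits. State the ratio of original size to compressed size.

Compression ratio = Original / Compressed
= 2800 / 1200 = 2.33:1


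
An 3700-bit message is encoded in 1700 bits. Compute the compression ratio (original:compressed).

Compression ratio = Original / Compressed
= 3700 / 1700 = 2.18:1


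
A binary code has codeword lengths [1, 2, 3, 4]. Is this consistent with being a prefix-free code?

Kraft inequality: Σ 2^(-l_i) ≤ 1 for prefix-free code
Calculating: 2^(-1) + 2^(-2) + 2^(-3) + 2^(-4)
= 0.5 + 0.25 + 0.125 + 0.0625
= 0.9375
Since 0.9375 ≤ 1, prefix-free code exists


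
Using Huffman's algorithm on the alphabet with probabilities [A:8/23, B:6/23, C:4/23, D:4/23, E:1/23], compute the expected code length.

Huffman tree construction:
Combine smallest probabilities repeatedly
Resulting codes:
  A: 11 (length 2)
  B: 10 (length 2)
  C: 011 (length 3)
  D: 00 (length 2)
  E: 010 (length 3)
Average length = Σ p(s) × length(s) = 2.2174 bits


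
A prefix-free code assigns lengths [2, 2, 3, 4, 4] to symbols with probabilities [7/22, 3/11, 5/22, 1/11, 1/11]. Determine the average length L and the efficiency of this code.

Average length L = Σ p_i × l_i = 2.5909 bits
Entropy H = 2.1517 bits
Efficiency η = H/L × 100% = 83.05%


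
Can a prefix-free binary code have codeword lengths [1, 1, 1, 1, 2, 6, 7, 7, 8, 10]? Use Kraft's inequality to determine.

Kraft inequality: Σ 2^(-l_i) ≤ 1 for prefix-free code
Calculating: 2^(-1) + 2^(-1) + 2^(-1) + 2^(-1) + 2^(-2) + 2^(-6) + 2^(-7) + 2^(-7) + 2^(-8) + 2^(-10)
= 0.5 + 0.5 + 0.5 + 0.5 + 0.25 + 0.015625 + 0.0078125 + 0.0078125 + 0.00390625 + 0.0009765625
= 2.2861
Since 2.2861 > 1, prefix-free code does not exist


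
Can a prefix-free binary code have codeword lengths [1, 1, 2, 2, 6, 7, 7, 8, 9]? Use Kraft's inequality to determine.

Kraft inequality: Σ 2^(-l_i) ≤ 1 for prefix-free code
Calculating: 2^(-1) + 2^(-1) + 2^(-2) + 2^(-2) + 2^(-6) + 2^(-7) + 2^(-7) + 2^(-8) + 2^(-9)
= 0.5 + 0.5 + 0.25 + 0.25 + 0.015625 + 0.0078125 + 0.0078125 + 0.00390625 + 0.001953125
= 1.5371
Since 1.5371 > 1, prefix-free code does not exist


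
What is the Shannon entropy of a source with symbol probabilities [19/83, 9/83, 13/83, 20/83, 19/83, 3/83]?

H(X) = -Σ p(x) log₂ p(x)
  -19/83 × log₂(19/83) = 0.4869
  -9/83 × log₂(9/83) = 0.3475
  -13/83 × log₂(13/83) = 0.4189
  -20/83 × log₂(20/83) = 0.4947
  -19/83 × log₂(19/83) = 0.4869
  -3/83 × log₂(3/83) = 0.1731
H(X) = 2.4082 bits


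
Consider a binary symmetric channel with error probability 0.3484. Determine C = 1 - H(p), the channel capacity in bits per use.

For BSC with error probability p:
C = 1 - H(p) where H(p) is binary entropy
H(0.3484) = -0.3484 × log₂(0.3484) - 0.6516 × log₂(0.6516)
H(p) = 0.9326
C = 1 - 0.9326 = 0.0674 bits/use


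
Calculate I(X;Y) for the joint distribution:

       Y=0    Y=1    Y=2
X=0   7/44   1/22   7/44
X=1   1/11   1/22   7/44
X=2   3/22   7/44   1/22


H(X) = 1.5797, H(Y) = 1.5608, H(X,Y) = 3.0023
I(X;Y) = H(X) + H(Y) - H(X,Y) = 0.1382 bits


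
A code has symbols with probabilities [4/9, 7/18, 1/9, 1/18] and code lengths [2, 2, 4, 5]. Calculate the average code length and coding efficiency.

Average length L = Σ p_i × l_i = 2.3889 bits
Entropy H = 1.6337 bits
Efficiency η = H/L × 100% = 68.39%


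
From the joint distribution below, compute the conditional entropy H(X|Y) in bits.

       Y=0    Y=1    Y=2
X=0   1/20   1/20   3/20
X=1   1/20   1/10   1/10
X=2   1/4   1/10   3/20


H(X|Y) = Σ_y p(y) H(X|Y=y)
  p(Y=0) = 7/20, H(X|Y=0) = 1.1488
  p(Y=1) = 1/4, H(X|Y=1) = 1.5219
  p(Y=2) = 2/5, H(X|Y=2) = 1.5613
H(X|Y) = 0.3500×1.1488 + 0.2500×1.5219 + 0.4000×1.5613 = 1.4071 bits


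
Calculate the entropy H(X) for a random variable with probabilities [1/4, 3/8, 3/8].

H(X) = -Σ p(x) log₂ p(x)
  -1/4 × log₂(1/4) = 0.5000
  -3/8 × log₂(3/8) = 0.5306
  -3/8 × log₂(3/8) = 0.5306
H(X) = 1.5613 bits


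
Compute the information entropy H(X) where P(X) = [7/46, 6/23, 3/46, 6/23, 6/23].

H(X) = -Σ p(x) log₂ p(x)
  -7/46 × log₂(7/46) = 0.4133
  -6/23 × log₂(6/23) = 0.5057
  -3/46 × log₂(3/46) = 0.2569
  -6/23 × log₂(6/23) = 0.5057
  -6/23 × log₂(6/23) = 0.5057
H(X) = 2.1874 bits


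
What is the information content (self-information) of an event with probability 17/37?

Information content I(x) = -log₂(p(x))
I = -log₂(17/37) = -log₂(0.4595)
I = 1.1220 bits


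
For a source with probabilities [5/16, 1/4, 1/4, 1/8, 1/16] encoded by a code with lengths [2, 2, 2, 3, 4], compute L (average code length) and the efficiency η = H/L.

Average length L = Σ p_i × l_i = 2.2500 bits
Entropy H = 2.1494 bits
Efficiency η = H/L × 100% = 95.53%


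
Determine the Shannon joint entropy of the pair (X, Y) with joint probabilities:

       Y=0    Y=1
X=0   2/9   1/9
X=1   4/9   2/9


H(X,Y) = -Σ p(x,y) log₂ p(x,y)
  p(0,0)=2/9: -0.2222 × log₂(0.2222) = 0.4822
  p(0,1)=1/9: -0.1111 × log₂(0.1111) = 0.3522
  p(1,0)=4/9: -0.4444 × log₂(0.4444) = 0.5200
  p(1,1)=2/9: -0.2222 × log₂(0.2222) = 0.4822
H(X,Y) = 1.8366 bits


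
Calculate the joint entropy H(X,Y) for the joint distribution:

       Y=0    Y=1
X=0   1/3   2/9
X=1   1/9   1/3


H(X,Y) = -Σ p(x,y) log₂ p(x,y)
  p(0,0)=1/3: -0.3333 × log₂(0.3333) = 0.5283
  p(0,1)=2/9: -0.2222 × log₂(0.2222) = 0.4822
  p(1,0)=1/9: -0.1111 × log₂(0.1111) = 0.3522
  p(1,1)=1/3: -0.3333 × log₂(0.3333) = 0.5283
H(X,Y) = 1.8911 bits


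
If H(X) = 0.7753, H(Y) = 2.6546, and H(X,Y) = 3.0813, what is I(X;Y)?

I(X;Y) = H(X) + H(Y) - H(X,Y)
I(X;Y) = 0.7753 + 2.6546 - 3.0813 = 0.3486 bits


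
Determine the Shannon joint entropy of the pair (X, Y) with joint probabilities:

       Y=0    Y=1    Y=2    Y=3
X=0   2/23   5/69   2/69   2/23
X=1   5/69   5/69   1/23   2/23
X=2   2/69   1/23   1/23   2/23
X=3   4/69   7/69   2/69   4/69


H(X,Y) = -Σ p(x,y) log₂ p(x,y)
  p(0,0)=2/23: -0.0870 × log₂(0.0870) = 0.3064
  p(0,1)=5/69: -0.0725 × log₂(0.0725) = 0.2744
  p(0,2)=2/69: -0.0290 × log₂(0.0290) = 0.1481
  p(0,3)=2/23: -0.0870 × log₂(0.0870) = 0.3064
  p(1,0)=5/69: -0.0725 × log₂(0.0725) = 0.2744
  p(1,1)=5/69: -0.0725 × log₂(0.0725) = 0.2744
  p(1,2)=1/23: -0.0435 × log₂(0.0435) = 0.1967
  p(1,3)=2/23: -0.0870 × log₂(0.0870) = 0.3064
  p(2,0)=2/69: -0.0290 × log₂(0.0290) = 0.1481
  p(2,1)=1/23: -0.0435 × log₂(0.0435) = 0.1967
  p(2,2)=1/23: -0.0435 × log₂(0.0435) = 0.1967
  p(2,3)=2/23: -0.0870 × log₂(0.0870) = 0.3064
  p(3,0)=4/69: -0.0580 × log₂(0.0580) = 0.2382
  p(3,1)=7/69: -0.1014 × log₂(0.1014) = 0.3349
  p(3,2)=2/69: -0.0290 × log₂(0.0290) = 0.1481
  p(3,3)=4/69: -0.0580 × log₂(0.0580) = 0.2382
H(X,Y) = 3.8943 bits


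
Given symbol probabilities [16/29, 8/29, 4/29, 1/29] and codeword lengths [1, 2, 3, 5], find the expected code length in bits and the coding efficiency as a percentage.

Average length L = Σ p_i × l_i = 1.6897 bits
Entropy H = 1.5476 bits
Efficiency η = H/L × 100% = 91.59%


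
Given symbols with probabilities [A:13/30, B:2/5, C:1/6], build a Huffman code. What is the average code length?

Huffman tree construction:
Combine smallest probabilities repeatedly
Resulting codes:
  A: 0 (length 1)
  B: 11 (length 2)
  C: 10 (length 2)
Average length = Σ p(s) × length(s) = 1.5667 bits


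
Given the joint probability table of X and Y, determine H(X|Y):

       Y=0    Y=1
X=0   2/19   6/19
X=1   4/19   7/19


H(X|Y) = Σ_y p(y) H(X|Y=y)
  p(Y=0) = 6/19, H(X|Y=0) = 0.9183
  p(Y=1) = 13/19, H(X|Y=1) = 0.9957
H(X|Y) = 0.3158×0.9183 + 0.6842×0.9957 = 0.9713 bits


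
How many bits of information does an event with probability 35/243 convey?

Information content I(x) = -log₂(p(x))
I = -log₂(35/243) = -log₂(0.1440)
I = 2.7955 bits


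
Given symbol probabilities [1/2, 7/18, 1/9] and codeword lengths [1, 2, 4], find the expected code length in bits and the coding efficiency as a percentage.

Average length L = Σ p_i × l_i = 1.7222 bits
Entropy H = 1.3821 bits
Efficiency η = H/L × 100% = 80.25%


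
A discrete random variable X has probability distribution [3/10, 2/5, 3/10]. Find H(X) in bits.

H(X) = -Σ p(x) log₂ p(x)
  -3/10 × log₂(3/10) = 0.5211
  -2/5 × log₂(2/5) = 0.5288
  -3/10 × log₂(3/10) = 0.5211
H(X) = 1.5710 bits


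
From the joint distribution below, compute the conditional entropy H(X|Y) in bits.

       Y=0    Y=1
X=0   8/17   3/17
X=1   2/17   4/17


H(X|Y) = Σ_y p(y) H(X|Y=y)
  p(Y=0) = 10/17, H(X|Y=0) = 0.7219
  p(Y=1) = 7/17, H(X|Y=1) = 0.9852
H(X|Y) = 0.5882×0.7219 + 0.4118×0.9852 = 0.8303 bits


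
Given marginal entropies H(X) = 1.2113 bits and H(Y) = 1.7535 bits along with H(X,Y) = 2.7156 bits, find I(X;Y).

I(X;Y) = H(X) + H(Y) - H(X,Y)
I(X;Y) = 1.2113 + 1.7535 - 2.7156 = 0.2492 bits


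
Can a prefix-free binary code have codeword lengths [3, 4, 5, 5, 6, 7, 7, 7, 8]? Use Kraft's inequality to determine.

Kraft inequality: Σ 2^(-l_i) ≤ 1 for prefix-free code
Calculating: 2^(-3) + 2^(-4) + 2^(-5) + 2^(-5) + 2^(-6) + 2^(-7) + 2^(-7) + 2^(-7) + 2^(-8)
= 0.125 + 0.0625 + 0.03125 + 0.03125 + 0.015625 + 0.0078125 + 0.0078125 + 0.0078125 + 0.00390625
= 0.2930
Since 0.2930 ≤ 1, prefix-free code exists


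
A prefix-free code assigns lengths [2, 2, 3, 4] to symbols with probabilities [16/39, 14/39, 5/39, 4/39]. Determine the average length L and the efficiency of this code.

Average length L = Σ p_i × l_i = 2.3333 bits
Entropy H = 1.7748 bits
Efficiency η = H/L × 100% = 76.06%


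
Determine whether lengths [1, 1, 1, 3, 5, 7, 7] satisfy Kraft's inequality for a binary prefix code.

Kraft inequality: Σ 2^(-l_i) ≤ 1 for prefix-free code
Calculating: 2^(-1) + 2^(-1) + 2^(-1) + 2^(-3) + 2^(-5) + 2^(-7) + 2^(-7)
= 0.5 + 0.5 + 0.5 + 0.125 + 0.03125 + 0.0078125 + 0.0078125
= 1.6719
Since 1.6719 > 1, prefix-free code does not exist


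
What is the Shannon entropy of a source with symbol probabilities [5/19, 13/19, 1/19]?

H(X) = -Σ p(x) log₂ p(x)
  -5/19 × log₂(5/19) = 0.5068
  -13/19 × log₂(13/19) = 0.3746
  -1/19 × log₂(1/19) = 0.2236
H(X) = 1.1050 bits


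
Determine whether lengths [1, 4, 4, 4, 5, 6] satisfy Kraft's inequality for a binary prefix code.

Kraft inequality: Σ 2^(-l_i) ≤ 1 for prefix-free code
Calculating: 2^(-1) + 2^(-4) + 2^(-4) + 2^(-4) + 2^(-5) + 2^(-6)
= 0.5 + 0.0625 + 0.0625 + 0.0625 + 0.03125 + 0.015625
= 0.7344
Since 0.7344 ≤ 1, prefix-free code exists


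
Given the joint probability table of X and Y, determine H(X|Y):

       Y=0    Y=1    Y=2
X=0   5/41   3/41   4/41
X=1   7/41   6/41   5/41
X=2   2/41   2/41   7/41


H(X|Y) = Σ_y p(y) H(X|Y=y)
  p(Y=0) = 14/41, H(X|Y=0) = 1.4316
  p(Y=1) = 11/41, H(X|Y=1) = 1.4354
  p(Y=2) = 16/41, H(X|Y=2) = 1.5462
H(X|Y) = 0.3415×1.4316 + 0.2683×1.4354 + 0.3902×1.5462 = 1.4773 bits


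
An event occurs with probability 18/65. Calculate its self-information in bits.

Information content I(x) = -log₂(p(x))
I = -log₂(18/65) = -log₂(0.2769)
I = 1.8524 bits


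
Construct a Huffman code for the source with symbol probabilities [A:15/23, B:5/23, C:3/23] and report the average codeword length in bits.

Huffman tree construction:
Combine smallest probabilities repeatedly
Resulting codes:
  A: 1 (length 1)
  B: 01 (length 2)
  C: 00 (length 2)
Average length = Σ p(s) × length(s) = 1.3478 bits


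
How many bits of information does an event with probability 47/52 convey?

Information content I(x) = -log₂(p(x))
I = -log₂(47/52) = -log₂(0.9038)
I = 0.1459 bits


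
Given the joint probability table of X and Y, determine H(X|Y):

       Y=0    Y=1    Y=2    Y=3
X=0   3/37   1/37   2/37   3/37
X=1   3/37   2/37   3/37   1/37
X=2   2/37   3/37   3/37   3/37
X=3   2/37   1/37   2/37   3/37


H(X|Y) = Σ_y p(y) H(X|Y=y)
  p(Y=0) = 10/37, H(X|Y=0) = 1.9710
  p(Y=1) = 7/37, H(X|Y=1) = 1.8424
  p(Y=2) = 10/37, H(X|Y=2) = 1.9710
  p(Y=3) = 10/37, H(X|Y=3) = 1.8955
H(X|Y) = 0.2703×1.9710 + 0.1892×1.8424 + 0.2703×1.9710 + 0.2703×1.8955 = 1.9262 bits


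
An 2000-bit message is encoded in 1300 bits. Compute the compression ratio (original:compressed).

Compression ratio = Original / Compressed
= 2000 / 1300 = 1.54:1


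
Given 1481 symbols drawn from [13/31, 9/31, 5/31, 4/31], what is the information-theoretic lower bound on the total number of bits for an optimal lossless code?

Entropy H = 1.8495 bits/symbol
Minimum bits = H × n = 1.8495 × 1481
= 2739.15 bits


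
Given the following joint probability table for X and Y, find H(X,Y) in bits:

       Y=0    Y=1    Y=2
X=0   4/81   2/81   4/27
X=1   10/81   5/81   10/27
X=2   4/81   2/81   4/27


H(X,Y) = -Σ p(x,y) log₂ p(x,y)
  p(0,0)=4/81: -0.0494 × log₂(0.0494) = 0.2143
  p(0,1)=2/81: -0.0247 × log₂(0.0247) = 0.1318
  p(0,2)=4/27: -0.1481 × log₂(0.1481) = 0.4081
  p(1,0)=10/81: -0.1235 × log₂(0.1235) = 0.3726
  p(1,1)=5/81: -0.0617 × log₂(0.0617) = 0.2480
  p(1,2)=10/27: -0.3704 × log₂(0.3704) = 0.5307
  p(2,0)=4/81: -0.0494 × log₂(0.0494) = 0.2143
  p(2,1)=2/81: -0.0247 × log₂(0.0247) = 0.1318
  p(2,2)=4/27: -0.1481 × log₂(0.1481) = 0.4081
H(X,Y) = 2.6599 bits


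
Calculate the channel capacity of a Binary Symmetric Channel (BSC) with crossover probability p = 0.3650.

For BSC with error probability p:
C = 1 - H(p) where H(p) is binary entropy
H(0.3650) = -0.3650 × log₂(0.3650) - 0.6350 × log₂(0.6350)
H(p) = 0.9468
C = 1 - 0.9468 = 0.0532 bits/use


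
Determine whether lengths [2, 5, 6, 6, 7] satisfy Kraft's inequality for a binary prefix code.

Kraft inequality: Σ 2^(-l_i) ≤ 1 for prefix-free code
Calculating: 2^(-2) + 2^(-5) + 2^(-6) + 2^(-6) + 2^(-7)
= 0.25 + 0.03125 + 0.015625 + 0.015625 + 0.0078125
= 0.3203
Since 0.3203 ≤ 1, prefix-free code exists


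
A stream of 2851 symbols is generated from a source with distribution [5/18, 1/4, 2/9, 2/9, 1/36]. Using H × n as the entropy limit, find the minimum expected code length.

Entropy H = 2.1214 bits/symbol
Minimum bits = H × n = 2.1214 × 2851
= 6047.98 bits


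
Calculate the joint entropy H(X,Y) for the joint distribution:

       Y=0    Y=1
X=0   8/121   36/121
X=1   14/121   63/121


H(X,Y) = -Σ p(x,y) log₂ p(x,y)
  p(0,0)=8/121: -0.0661 × log₂(0.0661) = 0.2591
  p(0,1)=36/121: -0.2975 × log₂(0.2975) = 0.5203
  p(1,0)=14/121: -0.1157 × log₂(0.1157) = 0.3600
  p(1,1)=63/121: -0.5207 × log₂(0.5207) = 0.4902
H(X,Y) = 1.6297 bits


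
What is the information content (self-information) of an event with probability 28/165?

Information content I(x) = -log₂(p(x))
I = -log₂(28/165) = -log₂(0.1697)
I = 2.5590 bits


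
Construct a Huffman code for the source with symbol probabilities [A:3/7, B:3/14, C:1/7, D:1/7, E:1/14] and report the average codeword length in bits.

Huffman tree construction:
Combine smallest probabilities repeatedly
Resulting codes:
  A: 0 (length 1)
  B: 111 (length 3)
  C: 101 (length 3)
  D: 110 (length 3)
  E: 100 (length 3)
Average length = Σ p(s) × length(s) = 2.1429 bits


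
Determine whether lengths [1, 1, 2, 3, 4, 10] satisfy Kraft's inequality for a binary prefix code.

Kraft inequality: Σ 2^(-l_i) ≤ 1 for prefix-free code
Calculating: 2^(-1) + 2^(-1) + 2^(-2) + 2^(-3) + 2^(-4) + 2^(-10)
= 0.5 + 0.5 + 0.25 + 0.125 + 0.0625 + 0.0009765625
= 1.4385
Since 1.4385 > 1, prefix-free code does not exist


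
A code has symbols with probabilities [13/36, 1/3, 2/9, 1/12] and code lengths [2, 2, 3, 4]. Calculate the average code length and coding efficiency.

Average length L = Σ p_i × l_i = 2.3889 bits
Entropy H = 1.8399 bits
Efficiency η = H/L × 100% = 77.02%


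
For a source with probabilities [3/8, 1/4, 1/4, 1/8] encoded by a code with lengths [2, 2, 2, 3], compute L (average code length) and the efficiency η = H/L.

Average length L = Σ p_i × l_i = 2.1250 bits
Entropy H = 1.9056 bits
Efficiency η = H/L × 100% = 89.68%


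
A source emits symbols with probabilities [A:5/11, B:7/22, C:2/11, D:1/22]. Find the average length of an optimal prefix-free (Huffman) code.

Huffman tree construction:
Combine smallest probabilities repeatedly
Resulting codes:
  A: 0 (length 1)
  B: 11 (length 2)
  C: 101 (length 3)
  D: 100 (length 3)
Average length = Σ p(s) × length(s) = 1.7727 bits


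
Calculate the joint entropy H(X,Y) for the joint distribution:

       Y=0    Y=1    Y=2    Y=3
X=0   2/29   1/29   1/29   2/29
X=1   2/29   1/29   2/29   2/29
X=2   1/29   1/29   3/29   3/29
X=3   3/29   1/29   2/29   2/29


H(X,Y) = -Σ p(x,y) log₂ p(x,y)
  p(0,0)=2/29: -0.0690 × log₂(0.0690) = 0.2661
  p(0,1)=1/29: -0.0345 × log₂(0.0345) = 0.1675
  p(0,2)=1/29: -0.0345 × log₂(0.0345) = 0.1675
  p(0,3)=2/29: -0.0690 × log₂(0.0690) = 0.2661
  p(1,0)=2/29: -0.0690 × log₂(0.0690) = 0.2661
  p(1,1)=1/29: -0.0345 × log₂(0.0345) = 0.1675
  p(1,2)=2/29: -0.0690 × log₂(0.0690) = 0.2661
  p(1,3)=2/29: -0.0690 × log₂(0.0690) = 0.2661
  p(2,0)=1/29: -0.0345 × log₂(0.0345) = 0.1675
  p(2,1)=1/29: -0.0345 × log₂(0.0345) = 0.1675
  p(2,2)=3/29: -0.1034 × log₂(0.1034) = 0.3386
  p(2,3)=3/29: -0.1034 × log₂(0.1034) = 0.3386
  p(3,0)=3/29: -0.1034 × log₂(0.1034) = 0.3386
  p(3,1)=1/29: -0.0345 × log₂(0.0345) = 0.1675
  p(3,2)=2/29: -0.0690 × log₂(0.0690) = 0.2661
  p(3,3)=2/29: -0.0690 × log₂(0.0690) = 0.2661
H(X,Y) = 3.8833 bits


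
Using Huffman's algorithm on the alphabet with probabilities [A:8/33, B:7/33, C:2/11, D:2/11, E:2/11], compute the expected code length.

Huffman tree construction:
Combine smallest probabilities repeatedly
Resulting codes:
  A: 10 (length 2)
  B: 01 (length 2)
  C: 110 (length 3)
  D: 111 (length 3)
  E: 00 (length 2)
Average length = Σ p(s) × length(s) = 2.3636 bits


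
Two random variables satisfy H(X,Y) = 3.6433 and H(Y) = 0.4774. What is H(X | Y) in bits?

Chain rule: H(X,Y) = H(X|Y) + H(Y)
H(X|Y) = H(X,Y) - H(Y) = 3.6433 - 0.4774 = 3.1659 bits


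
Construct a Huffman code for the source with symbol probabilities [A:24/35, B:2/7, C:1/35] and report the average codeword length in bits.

Huffman tree construction:
Combine smallest probabilities repeatedly
Resulting codes:
  A: 1 (length 1)
  B: 01 (length 2)
  C: 00 (length 2)
Average length = Σ p(s) × length(s) = 1.3143 bits
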